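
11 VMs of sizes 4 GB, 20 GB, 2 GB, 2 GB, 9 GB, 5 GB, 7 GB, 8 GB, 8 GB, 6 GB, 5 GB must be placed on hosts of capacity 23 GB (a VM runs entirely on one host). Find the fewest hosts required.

4

Total = 20 + 9 + 8 + 8 + 7 + 6 + 5 + 5 + 4 + 2 + 2 = 76 GB.
Lower bound: ⌈76/23⌉ = 4 hosts.
A packing using 4 hosts:
  host 1: 20 + 2 = 22
  host 2: 9 + 8 + 6 = 23
  host 3: 8 + 7 + 5 + 2 = 22
  host 4: 5 + 4 = 9
This matches the lower bound, so 4 is optimal.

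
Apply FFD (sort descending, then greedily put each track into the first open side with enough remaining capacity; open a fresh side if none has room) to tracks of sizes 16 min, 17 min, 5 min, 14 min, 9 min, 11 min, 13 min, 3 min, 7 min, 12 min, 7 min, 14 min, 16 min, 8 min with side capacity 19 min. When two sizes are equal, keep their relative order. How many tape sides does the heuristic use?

Sorted descending: 17, 16, 16, 14, 14, 13, 12, 11, 9, 8, 7, 7, 5, 3.
  17 → side 1 (new)  [load 17/19]
  16 → side 2 (new)  [load 16/19]
  16 → side 3 (new)  [load 16/19]
  14 → side 4 (new)  [load 14/19]
  14 → side 5 (new)  [load 14/19]
  13 → side 6 (new)  [load 13/19]
  12 → side 7 (new)  [load 12/19]
  11 → side 8 (new)  [load 11/19]
  9 → side 9 (new)  [load 9/19]
  8 → side 8  [load 19/19]
  7 → side 7  [load 19/19]
  7 → side 9  [load 16/19]
  5 → side 4  [load 19/19]
  3 → side 2  [load 19/19]
9 tape sides opened.

9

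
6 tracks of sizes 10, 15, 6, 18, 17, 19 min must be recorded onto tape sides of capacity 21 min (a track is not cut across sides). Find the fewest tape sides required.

Total = 19 + 18 + 17 + 15 + 10 + 6 = 85 min.
Lower bound: ⌈85/21⌉ = 5 tape sides.
A packing using 5 tape sides:
  side 1: 19 = 19
  side 2: 18 = 18
  side 3: 17 = 17
  side 4: 15 + 6 = 21
  side 5: 10 = 10
This matches the lower bound, so 5 is optimal.

5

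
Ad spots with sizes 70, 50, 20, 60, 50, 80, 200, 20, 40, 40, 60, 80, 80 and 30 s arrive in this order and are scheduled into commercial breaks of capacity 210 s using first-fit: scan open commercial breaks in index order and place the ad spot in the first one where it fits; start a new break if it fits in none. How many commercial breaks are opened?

5

  70 → break 1 (new)  [load 70/210]
  50 → break 1  [load 120/210]
  20 → break 1  [load 140/210]
  60 → break 1  [load 200/210]
  50 → break 2 (new)  [load 50/210]
  80 → break 2  [load 130/210]
  200 → break 3 (new)  [load 200/210]
  20 → break 2  [load 150/210]
  40 → break 2  [load 190/210]
  40 → break 4 (new)  [load 40/210]
  60 → break 4  [load 100/210]
  80 → break 4  [load 180/210]
  80 → break 5 (new)  [load 80/210]
  30 → break 4  [load 210/210]
5 commercial breaks opened.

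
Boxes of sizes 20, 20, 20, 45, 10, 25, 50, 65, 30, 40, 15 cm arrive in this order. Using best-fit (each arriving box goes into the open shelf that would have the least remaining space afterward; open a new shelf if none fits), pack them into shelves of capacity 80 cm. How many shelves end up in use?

5

  20 → shelf 1 (new)  [load 20/80]
  20 → shelf 1  [load 40/80]
  20 → shelf 1  [load 60/80]
  45 → shelf 2 (new)  [load 45/80]
  10 → shelf 1  [load 70/80]
  25 → shelf 2  [load 70/80]
  50 → shelf 3 (new)  [load 50/80]
  65 → shelf 4 (new)  [load 65/80]
  30 → shelf 3  [load 80/80]
  40 → shelf 5 (new)  [load 40/80]
  15 → shelf 4  [load 80/80]
5 shelves opened.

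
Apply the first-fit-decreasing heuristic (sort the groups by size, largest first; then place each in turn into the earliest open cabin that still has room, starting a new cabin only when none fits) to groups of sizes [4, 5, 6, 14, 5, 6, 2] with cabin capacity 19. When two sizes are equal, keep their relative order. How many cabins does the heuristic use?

Sorted descending: 14, 6, 6, 5, 5, 4, 2.
  14 → cabin 1 (new)  [load 14/19]
  6 → cabin 2 (new)  [load 6/19]
  6 → cabin 2  [load 12/19]
  5 → cabin 1  [load 19/19]
  5 → cabin 2  [load 17/19]
  4 → cabin 3 (new)  [load 4/19]
  2 → cabin 2  [load 19/19]
3 cabins opened.

3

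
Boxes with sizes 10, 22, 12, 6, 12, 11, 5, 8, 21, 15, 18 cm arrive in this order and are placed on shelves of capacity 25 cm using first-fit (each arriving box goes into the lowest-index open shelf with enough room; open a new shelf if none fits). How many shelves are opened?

7

  10 → shelf 1 (new)  [load 10/25]
  22 → shelf 2 (new)  [load 22/25]
  12 → shelf 1  [load 22/25]
  6 → shelf 3 (new)  [load 6/25]
  12 → shelf 3  [load 18/25]
  11 → shelf 4 (new)  [load 11/25]
  5 → shelf 3  [load 23/25]
  8 → shelf 4  [load 19/25]
  21 → shelf 5 (new)  [load 21/25]
  15 → shelf 6 (new)  [load 15/25]
  18 → shelf 7 (new)  [load 18/25]
7 shelves opened.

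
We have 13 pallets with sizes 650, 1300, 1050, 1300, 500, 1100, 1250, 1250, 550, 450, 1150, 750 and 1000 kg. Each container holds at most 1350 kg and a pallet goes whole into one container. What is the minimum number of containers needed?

11

Total = 1300 + 1300 + 1250 + 1250 + 1150 + 1100 + 1050 + 1000 + 750 + 650 + 550 + 500 + 450 = 12300 kg.
Lower bound: ⌈12300/1350⌉ = 10 containers.
A packing using 11 containers:
  container 1: 1300 = 1300
  container 2: 1300 = 1300
  container 3: 1250 = 1250
  container 4: 1250 = 1250
  container 5: 1150 = 1150
  container 6: 1100 = 1100
  container 7: 1050 = 1050
  container 8: 1000 = 1000
  container 9: 750 + 550 = 1300
  container 10: 650 + 500 = 1150
  container 11: 450 = 450
No arrangement into 10 containers stays within capacity, so 11 is optimal.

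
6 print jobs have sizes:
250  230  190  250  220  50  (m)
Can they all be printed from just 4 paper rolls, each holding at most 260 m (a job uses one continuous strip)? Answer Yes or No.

Total = 1190 m; ⌈1190/260⌉ = 5.
At least 5 paper rolls are required, but only 4 are allowed.

No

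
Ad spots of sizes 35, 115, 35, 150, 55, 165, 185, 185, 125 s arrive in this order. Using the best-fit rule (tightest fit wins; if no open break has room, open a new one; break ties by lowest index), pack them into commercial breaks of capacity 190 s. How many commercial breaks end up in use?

6

  35 → break 1 (new)  [load 35/190]
  115 → break 1  [load 150/190]
  35 → break 1  [load 185/190]
  150 → break 2 (new)  [load 150/190]
  55 → break 3 (new)  [load 55/190]
  165 → break 4 (new)  [load 165/190]
  185 → break 5 (new)  [load 185/190]
  185 → break 6 (new)  [load 185/190]
  125 → break 3  [load 180/190]
6 commercial breaks opened.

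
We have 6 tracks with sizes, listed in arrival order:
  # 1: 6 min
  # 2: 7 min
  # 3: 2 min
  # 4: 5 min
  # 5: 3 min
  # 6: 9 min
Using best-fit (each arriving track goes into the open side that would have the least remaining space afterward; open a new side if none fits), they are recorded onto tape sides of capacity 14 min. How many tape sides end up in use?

3

  6 → side 1 (new)  [load 6/14]
  7 → side 1  [load 13/14]
  2 → side 2 (new)  [load 2/14]
  5 → side 2  [load 7/14]
  3 → side 2  [load 10/14]
  9 → side 3 (new)  [load 9/14]
3 tape sides opened.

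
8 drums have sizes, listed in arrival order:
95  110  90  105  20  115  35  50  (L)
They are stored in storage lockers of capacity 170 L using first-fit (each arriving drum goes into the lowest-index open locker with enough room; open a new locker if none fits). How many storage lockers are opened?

5

  95 → locker 1 (new)  [load 95/170]
  110 → locker 2 (new)  [load 110/170]
  90 → locker 3 (new)  [load 90/170]
  105 → locker 4 (new)  [load 105/170]
  20 → locker 1  [load 115/170]
  115 → locker 5 (new)  [load 115/170]
  35 → locker 1  [load 150/170]
  50 → locker 2  [load 160/170]
5 storage lockers opened.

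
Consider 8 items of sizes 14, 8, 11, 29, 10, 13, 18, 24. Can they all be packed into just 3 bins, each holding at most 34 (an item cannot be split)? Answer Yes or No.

No

Total = 127; ⌈127/34⌉ = 4.
At least 4 bins are required, but only 3 are allowed.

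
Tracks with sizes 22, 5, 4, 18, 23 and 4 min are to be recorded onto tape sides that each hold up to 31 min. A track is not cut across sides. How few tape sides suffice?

Total = 23 + 22 + 18 + 5 + 4 + 4 = 76 min.
Lower bound: ⌈76/31⌉ = 3 tape sides.
A packing using 3 tape sides:
  side 1: 23 + 5 = 28
  side 2: 22 + 4 + 4 = 30
  side 3: 18 = 18
This matches the lower bound, so 3 is optimal.

3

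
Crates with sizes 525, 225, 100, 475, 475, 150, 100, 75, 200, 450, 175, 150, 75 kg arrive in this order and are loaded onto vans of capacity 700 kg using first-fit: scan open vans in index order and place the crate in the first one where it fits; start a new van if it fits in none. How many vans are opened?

  525 → van 1 (new)  [load 525/700]
  225 → van 2 (new)  [load 225/700]
  100 → van 1  [load 625/700]
  475 → van 2  [load 700/700]
  475 → van 3 (new)  [load 475/700]
  150 → van 3  [load 625/700]
  100 → van 4 (new)  [load 100/700]
  75 → van 1  [load 700/700]
  200 → van 4  [load 300/700]
  450 → van 5 (new)  [load 450/700]
  175 → van 4  [load 475/700]
  150 → van 4  [load 625/700]
  75 → van 3  [load 700/700]
5 vans opened.

5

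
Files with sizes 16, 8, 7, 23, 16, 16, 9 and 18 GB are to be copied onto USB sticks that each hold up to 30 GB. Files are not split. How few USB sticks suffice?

5

Total = 23 + 18 + 16 + 16 + 16 + 9 + 8 + 7 = 113 GB.
Lower bound: ⌈113/30⌉ = 4 USB sticks.
Also, 5 files each exceed 15 GB, and no two of those can share a USB stick, so at least 5 USB sticks are needed.
A packing using 5 USB sticks:
  USB stick 1: 23 + 7 = 30
  USB stick 2: 18 + 9 = 27
  USB stick 3: 16 + 8 = 24
  USB stick 4: 16 = 16
  USB stick 5: 16 = 16
This matches the lower bound, so 5 is optimal.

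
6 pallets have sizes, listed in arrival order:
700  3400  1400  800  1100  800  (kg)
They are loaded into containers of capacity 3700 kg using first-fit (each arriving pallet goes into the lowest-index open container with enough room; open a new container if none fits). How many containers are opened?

  700 → container 1 (new)  [load 700/3700]
  3400 → container 2 (new)  [load 3400/3700]
  1400 → container 1  [load 2100/3700]
  800 → container 1  [load 2900/3700]
  1100 → container 3 (new)  [load 1100/3700]
  800 → container 1  [load 3700/3700]
3 containers opened.

3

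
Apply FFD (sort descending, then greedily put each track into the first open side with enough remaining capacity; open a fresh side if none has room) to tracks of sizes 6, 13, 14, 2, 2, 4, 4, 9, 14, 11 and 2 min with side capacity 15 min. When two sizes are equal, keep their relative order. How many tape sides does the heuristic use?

6

Sorted descending: 14, 14, 13, 11, 9, 6, 4, 4, 2, 2, 2.
  14 → side 1 (new)  [load 14/15]
  14 → side 2 (new)  [load 14/15]
  13 → side 3 (new)  [load 13/15]
  11 → side 4 (new)  [load 11/15]
  9 → side 5 (new)  [load 9/15]
  6 → side 5  [load 15/15]
  4 → side 4  [load 15/15]
  4 → side 6 (new)  [load 4/15]
  2 → side 3  [load 15/15]
  2 → side 6  [load 6/15]
  2 → side 6  [load 8/15]
6 tape sides opened.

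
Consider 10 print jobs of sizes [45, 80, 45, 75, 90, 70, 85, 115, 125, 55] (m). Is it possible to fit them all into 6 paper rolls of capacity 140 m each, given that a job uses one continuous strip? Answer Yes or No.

Total = 785 m; ⌈785/140⌉ = 6.
The bound of 6 does not rule out 6, but exhaustive search shows no assignment into 6 paper rolls of capacity 140 m exists — the minimum is 7.

No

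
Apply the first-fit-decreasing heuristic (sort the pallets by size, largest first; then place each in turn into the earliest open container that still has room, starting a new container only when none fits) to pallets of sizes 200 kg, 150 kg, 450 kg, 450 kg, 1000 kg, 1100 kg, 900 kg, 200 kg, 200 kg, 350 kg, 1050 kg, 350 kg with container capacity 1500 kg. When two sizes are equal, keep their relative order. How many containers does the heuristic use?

Sorted descending: 1100, 1050, 1000, 900, 450, 450, 350, 350, 200, 200, 200, 150.
  1100 → container 1 (new)  [load 1100/1500]
  1050 → container 2 (new)  [load 1050/1500]
  1000 → container 3 (new)  [load 1000/1500]
  900 → container 4 (new)  [load 900/1500]
  450 → container 2  [load 1500/1500]
  450 → container 3  [load 1450/1500]
  350 → container 1  [load 1450/1500]
  350 → container 4  [load 1250/1500]
  200 → container 4  [load 1450/1500]
  200 → container 5 (new)  [load 200/1500]
  200 → container 5  [load 400/1500]
  150 → container 5  [load 550/1500]
5 containers opened.

5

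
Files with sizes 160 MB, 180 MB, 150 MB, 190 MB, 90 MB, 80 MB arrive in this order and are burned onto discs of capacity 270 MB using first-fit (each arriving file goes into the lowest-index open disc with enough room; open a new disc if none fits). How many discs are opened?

4

  160 → disc 1 (new)  [load 160/270]
  180 → disc 2 (new)  [load 180/270]
  150 → disc 3 (new)  [load 150/270]
  190 → disc 4 (new)  [load 190/270]
  90 → disc 1  [load 250/270]
  80 → disc 2  [load 260/270]
4 discs opened.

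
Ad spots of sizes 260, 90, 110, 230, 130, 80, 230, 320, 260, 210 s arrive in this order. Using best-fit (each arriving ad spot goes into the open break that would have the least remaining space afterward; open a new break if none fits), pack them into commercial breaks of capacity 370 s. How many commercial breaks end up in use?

7

  260 → break 1 (new)  [load 260/370]
  90 → break 1  [load 350/370]
  110 → break 2 (new)  [load 110/370]
  230 → break 2  [load 340/370]
  130 → break 3 (new)  [load 130/370]
  80 → break 3  [load 210/370]
  230 → break 4 (new)  [load 230/370]
  320 → break 5 (new)  [load 320/370]
  260 → break 6 (new)  [load 260/370]
  210 → break 7 (new)  [load 210/370]
7 commercial breaks opened.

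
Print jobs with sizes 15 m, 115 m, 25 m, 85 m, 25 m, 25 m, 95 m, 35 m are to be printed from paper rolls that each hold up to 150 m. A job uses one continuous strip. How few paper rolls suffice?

3

Total = 115 + 95 + 85 + 35 + 25 + 25 + 25 + 15 = 420 m.
Lower bound: ⌈420/150⌉ = 3 paper rolls.
A packing using 3 paper rolls:
  roll 1: 115 + 35 = 150
  roll 2: 95 + 25 + 25 = 145
  roll 3: 85 + 25 + 15 = 125
This matches the lower bound, so 3 is optimal.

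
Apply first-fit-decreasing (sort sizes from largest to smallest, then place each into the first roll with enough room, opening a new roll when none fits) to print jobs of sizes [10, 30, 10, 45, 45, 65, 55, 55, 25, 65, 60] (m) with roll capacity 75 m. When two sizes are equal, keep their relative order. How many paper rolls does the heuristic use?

7

Sorted descending: 65, 65, 60, 55, 55, 45, 45, 30, 25, 10, 10.
  65 → roll 1 (new)  [load 65/75]
  65 → roll 2 (new)  [load 65/75]
  60 → roll 3 (new)  [load 60/75]
  55 → roll 4 (new)  [load 55/75]
  55 → roll 5 (new)  [load 55/75]
  45 → roll 6 (new)  [load 45/75]
  45 → roll 7 (new)  [load 45/75]
  30 → roll 6  [load 75/75]
  25 → roll 7  [load 70/75]
  10 → roll 1  [load 75/75]
  10 → roll 2  [load 75/75]
7 paper rolls opened.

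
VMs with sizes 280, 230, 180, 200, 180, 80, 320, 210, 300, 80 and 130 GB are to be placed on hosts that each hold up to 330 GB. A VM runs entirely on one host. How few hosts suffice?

8

Total = 320 + 300 + 280 + 230 + 210 + 200 + 180 + 180 + 130 + 80 + 80 = 2190 GB.
Lower bound: ⌈2190/330⌉ = 7 hosts.
Also, 8 VMs each exceed 165 GB, and no two of those can share a host, so at least 8 hosts are needed.
A packing using 8 hosts:
  host 1: 320 = 320
  host 2: 300 = 300
  host 3: 280 = 280
  host 4: 230 + 80 = 310
  host 5: 210 + 80 = 290
  host 6: 200 + 130 = 330
  host 7: 180 = 180
  host 8: 180 = 180
This matches the lower bound, so 8 is optimal.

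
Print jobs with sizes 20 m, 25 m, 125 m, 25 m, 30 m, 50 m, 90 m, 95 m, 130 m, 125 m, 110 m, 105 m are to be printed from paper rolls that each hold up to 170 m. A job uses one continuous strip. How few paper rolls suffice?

7

Total = 130 + 125 + 125 + 110 + 105 + 95 + 90 + 50 + 30 + 25 + 25 + 20 = 930 m.
Lower bound: ⌈930/170⌉ = 6 paper rolls.
Also, 7 print jobs each exceed 85 m, and no two of those can share a roll, so at least 7 paper rolls are needed.
A packing using 7 paper rolls:
  roll 1: 130 + 30 = 160
  roll 2: 125 + 25 + 20 = 170
  roll 3: 125 + 25 = 150
  roll 4: 110 + 50 = 160
  roll 5: 105 = 105
  roll 6: 95 = 95
  roll 7: 90 = 90
This matches the lower bound, so 7 is optimal.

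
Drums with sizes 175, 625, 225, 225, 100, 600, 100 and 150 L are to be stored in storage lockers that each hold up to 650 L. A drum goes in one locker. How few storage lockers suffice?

Total = 625 + 600 + 225 + 225 + 175 + 150 + 100 + 100 = 2200 L.
Lower bound: ⌈2200/650⌉ = 4 storage lockers.
A packing using 4 storage lockers:
  locker 1: 625 = 625
  locker 2: 600 = 600
  locker 3: 225 + 225 + 175 = 625
  locker 4: 150 + 100 + 100 = 350
This matches the lower bound, so 4 is optimal.

4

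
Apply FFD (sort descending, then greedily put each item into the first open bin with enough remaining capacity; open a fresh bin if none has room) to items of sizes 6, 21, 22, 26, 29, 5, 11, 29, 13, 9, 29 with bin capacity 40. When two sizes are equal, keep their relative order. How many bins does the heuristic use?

6

Sorted descending: 29, 29, 29, 26, 22, 21, 13, 11, 9, 6, 5.
  29 → bin 1 (new)  [load 29/40]
  29 → bin 2 (new)  [load 29/40]
  29 → bin 3 (new)  [load 29/40]
  26 → bin 4 (new)  [load 26/40]
  22 → bin 5 (new)  [load 22/40]
  21 → bin 6 (new)  [load 21/40]
  13 → bin 4  [load 39/40]
  11 → bin 1  [load 40/40]
  9 → bin 2  [load 38/40]
  6 → bin 3  [load 35/40]
  5 → bin 3  [load 40/40]
6 bins opened.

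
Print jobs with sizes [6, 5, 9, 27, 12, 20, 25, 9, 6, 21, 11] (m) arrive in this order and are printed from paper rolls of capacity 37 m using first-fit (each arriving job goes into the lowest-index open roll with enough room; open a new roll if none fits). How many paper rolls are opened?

  6 → roll 1 (new)  [load 6/37]
  5 → roll 1  [load 11/37]
  9 → roll 1  [load 20/37]
  27 → roll 2 (new)  [load 27/37]
  12 → roll 1  [load 32/37]
  20 → roll 3 (new)  [load 20/37]
  25 → roll 4 (new)  [load 25/37]
  9 → roll 2  [load 36/37]
  6 → roll 3  [load 26/37]
  21 → roll 5 (new)  [load 21/37]
  11 → roll 3  [load 37/37]
5 paper rolls opened.

5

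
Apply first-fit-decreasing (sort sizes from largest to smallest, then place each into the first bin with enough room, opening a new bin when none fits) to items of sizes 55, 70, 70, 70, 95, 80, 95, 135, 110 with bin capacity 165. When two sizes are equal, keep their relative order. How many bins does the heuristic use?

Sorted descending: 135, 110, 95, 95, 80, 70, 70, 70, 55.
  135 → bin 1 (new)  [load 135/165]
  110 → bin 2 (new)  [load 110/165]
  95 → bin 3 (new)  [load 95/165]
  95 → bin 4 (new)  [load 95/165]
  80 → bin 5 (new)  [load 80/165]
  70 → bin 3  [load 165/165]
  70 → bin 4  [load 165/165]
  70 → bin 5  [load 150/165]
  55 → bin 2  [load 165/165]
5 bins opened.

5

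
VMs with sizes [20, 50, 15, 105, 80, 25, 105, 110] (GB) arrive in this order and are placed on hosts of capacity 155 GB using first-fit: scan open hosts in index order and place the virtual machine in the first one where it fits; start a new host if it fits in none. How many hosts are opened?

5

  20 → host 1 (new)  [load 20/155]
  50 → host 1  [load 70/155]
  15 → host 1  [load 85/155]
  105 → host 2 (new)  [load 105/155]
  80 → host 3 (new)  [load 80/155]
  25 → host 1  [load 110/155]
  105 → host 4 (new)  [load 105/155]
  110 → host 5 (new)  [load 110/155]
5 hosts opened.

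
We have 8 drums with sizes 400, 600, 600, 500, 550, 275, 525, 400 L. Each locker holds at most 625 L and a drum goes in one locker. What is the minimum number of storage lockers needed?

Total = 600 + 600 + 550 + 525 + 500 + 400 + 400 + 275 = 3850 L.
Lower bound: ⌈3850/625⌉ = 7 storage lockers.
A packing using 8 storage lockers:
  locker 1: 600 = 600
  locker 2: 600 = 600
  locker 3: 550 = 550
  locker 4: 525 = 525
  locker 5: 500 = 500
  locker 6: 400 = 400
  locker 7: 400 = 400
  locker 8: 275 = 275
No arrangement into 7 storage lockers stays within capacity, so 8 is optimal.

8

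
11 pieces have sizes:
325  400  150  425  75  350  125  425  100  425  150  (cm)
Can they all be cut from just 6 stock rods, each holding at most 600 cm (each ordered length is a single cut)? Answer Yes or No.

A valid assignment using 6 stock rods:
  stock rod 1: 425 + 150 = 575
  stock rod 2: 425 + 150 = 575
  stock rod 3: 425 + 125 = 550
  stock rod 4: 400 + 100 + 75 = 575
  stock rod 5: 350 = 350
  stock rod 6: 325 = 325
Every load is within 600 cm, so 6 stock rods suffice.

Yes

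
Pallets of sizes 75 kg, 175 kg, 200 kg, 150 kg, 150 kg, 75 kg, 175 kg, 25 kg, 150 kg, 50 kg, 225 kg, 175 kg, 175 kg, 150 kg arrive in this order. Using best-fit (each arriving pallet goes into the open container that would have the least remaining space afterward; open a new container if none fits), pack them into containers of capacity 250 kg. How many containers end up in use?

10

  75 → container 1 (new)  [load 75/250]
  175 → container 1  [load 250/250]
  200 → container 2 (new)  [load 200/250]
  150 → container 3 (new)  [load 150/250]
  150 → container 4 (new)  [load 150/250]
  75 → container 3  [load 225/250]
  175 → container 5 (new)  [load 175/250]
  25 → container 3  [load 250/250]
  150 → container 6 (new)  [load 150/250]
  50 → container 2  [load 250/250]
  225 → container 7 (new)  [load 225/250]
  175 → container 8 (new)  [load 175/250]
  175 → container 9 (new)  [load 175/250]
  150 → container 10 (new)  [load 150/250]
10 containers opened.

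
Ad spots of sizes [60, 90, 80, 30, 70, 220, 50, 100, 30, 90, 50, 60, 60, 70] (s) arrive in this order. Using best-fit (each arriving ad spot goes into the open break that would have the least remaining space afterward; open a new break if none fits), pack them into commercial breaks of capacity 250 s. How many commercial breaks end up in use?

  60 → break 1 (new)  [load 60/250]
  90 → break 1  [load 150/250]
  80 → break 1  [load 230/250]
  30 → break 2 (new)  [load 30/250]
  70 → break 2  [load 100/250]
  220 → break 3 (new)  [load 220/250]
  50 → break 2  [load 150/250]
  100 → break 2  [load 250/250]
  30 → break 3  [load 250/250]
  90 → break 4 (new)  [load 90/250]
  50 → break 4  [load 140/250]
  60 → break 4  [load 200/250]
  60 → break 5 (new)  [load 60/250]
  70 → break 5  [load 130/250]
5 commercial breaks opened.

5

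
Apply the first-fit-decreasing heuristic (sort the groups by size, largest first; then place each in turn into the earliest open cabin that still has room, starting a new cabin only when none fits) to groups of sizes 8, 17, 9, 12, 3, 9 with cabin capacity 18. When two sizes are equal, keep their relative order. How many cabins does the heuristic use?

4

Sorted descending: 17, 12, 9, 9, 8, 3.
  17 → cabin 1 (new)  [load 17/18]
  12 → cabin 2 (new)  [load 12/18]
  9 → cabin 3 (new)  [load 9/18]
  9 → cabin 3  [load 18/18]
  8 → cabin 4 (new)  [load 8/18]
  3 → cabin 2  [load 15/18]
4 cabins opened.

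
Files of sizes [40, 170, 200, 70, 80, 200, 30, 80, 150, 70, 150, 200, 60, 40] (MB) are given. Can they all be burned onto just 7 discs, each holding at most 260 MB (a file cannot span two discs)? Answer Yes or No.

Yes

A valid assignment using 7 discs:
  disc 1: 200 + 60 = 260
  disc 2: 200 + 40 = 240
  disc 3: 200 + 40 = 240
  disc 4: 170 + 80 = 250
  disc 5: 150 + 80 + 30 = 260
  disc 6: 150 + 70 = 220
  disc 7: 70 = 70
Every load is within 260 MB, so 7 discs suffice.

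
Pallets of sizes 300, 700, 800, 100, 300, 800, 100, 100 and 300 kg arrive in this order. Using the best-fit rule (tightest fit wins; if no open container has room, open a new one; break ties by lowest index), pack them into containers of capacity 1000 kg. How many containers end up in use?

  300 → container 1 (new)  [load 300/1000]
  700 → container 1  [load 1000/1000]
  800 → container 2 (new)  [load 800/1000]
  100 → container 2  [load 900/1000]
  300 → container 3 (new)  [load 300/1000]
  800 → container 4 (new)  [load 800/1000]
  100 → container 2  [load 1000/1000]
  100 → container 4  [load 900/1000]
  300 → container 3  [load 600/1000]
4 containers opened.

4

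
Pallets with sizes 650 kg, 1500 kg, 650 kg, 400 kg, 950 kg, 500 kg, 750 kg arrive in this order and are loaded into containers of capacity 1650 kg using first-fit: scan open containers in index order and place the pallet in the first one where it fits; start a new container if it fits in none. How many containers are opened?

4

  650 → container 1 (new)  [load 650/1650]
  1500 → container 2 (new)  [load 1500/1650]
  650 → container 1  [load 1300/1650]
  400 → container 3 (new)  [load 400/1650]
  950 → container 3  [load 1350/1650]
  500 → container 4 (new)  [load 500/1650]
  750 → container 4  [load 1250/1650]
4 containers opened.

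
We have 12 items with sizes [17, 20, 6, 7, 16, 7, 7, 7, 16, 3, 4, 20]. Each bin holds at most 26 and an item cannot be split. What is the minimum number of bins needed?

Total = 20 + 20 + 17 + 16 + 16 + 7 + 7 + 7 + 7 + 6 + 4 + 3 = 130.
Lower bound: ⌈130/26⌉ = 5 bins.
A packing using 6 bins:
  bin 1: 20 + 6 = 26
  bin 2: 20 + 4 = 24
  bin 3: 17 + 7 = 24
  bin 4: 16 + 7 + 3 = 26
  bin 5: 16 + 7 = 23
  bin 6: 7 = 7
No arrangement into 5 bins stays within capacity, so 6 is optimal.

6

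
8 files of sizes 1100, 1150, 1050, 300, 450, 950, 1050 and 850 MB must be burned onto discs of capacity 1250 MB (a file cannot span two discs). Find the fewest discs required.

7

Total = 1150 + 1100 + 1050 + 1050 + 950 + 850 + 450 + 300 = 6900 MB.
Lower bound: ⌈6900/1250⌉ = 6 discs.
A packing using 7 discs:
  disc 1: 1150 = 1150
  disc 2: 1100 = 1100
  disc 3: 1050 = 1050
  disc 4: 1050 = 1050
  disc 5: 950 + 300 = 1250
  disc 6: 850 = 850
  disc 7: 450 = 450
No arrangement into 6 discs stays within capacity, so 7 is optimal.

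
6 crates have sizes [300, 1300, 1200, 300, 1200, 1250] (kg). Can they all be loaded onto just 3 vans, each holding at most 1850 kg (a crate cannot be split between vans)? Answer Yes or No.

No

Total = 5550 kg; ⌈5550/1850⌉ = 3.
4 crates each exceed half the capacity and cannot share a van, forcing at least 4 vans.
At least 4 vans are required, but only 3 are allowed.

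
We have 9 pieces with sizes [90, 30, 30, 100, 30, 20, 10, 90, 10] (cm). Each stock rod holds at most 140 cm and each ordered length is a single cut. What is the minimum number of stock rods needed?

3

Total = 100 + 90 + 90 + 30 + 30 + 30 + 20 + 10 + 10 = 410 cm.
Lower bound: ⌈410/140⌉ = 3 stock rods.
A packing using 3 stock rods:
  stock rod 1: 100 + 30 + 10 = 140
  stock rod 2: 90 + 30 + 20 = 140
  stock rod 3: 90 + 30 + 10 = 130
This matches the lower bound, so 3 is optimal.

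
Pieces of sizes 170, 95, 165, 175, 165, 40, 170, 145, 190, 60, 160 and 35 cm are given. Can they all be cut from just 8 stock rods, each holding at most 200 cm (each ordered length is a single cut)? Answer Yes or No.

No

Total = 1570 cm; ⌈1570/200⌉ = 8.
The bound of 8 does not rule out 8, but exhaustive search shows no assignment into 8 stock rods of capacity 200 cm exists — the minimum is 9.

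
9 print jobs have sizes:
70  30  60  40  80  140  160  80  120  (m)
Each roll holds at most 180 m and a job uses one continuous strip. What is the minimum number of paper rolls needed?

5

Total = 160 + 140 + 120 + 80 + 80 + 70 + 60 + 40 + 30 = 780 m.
Lower bound: ⌈780/180⌉ = 5 paper rolls.
A packing using 5 paper rolls:
  roll 1: 160 = 160
  roll 2: 140 + 40 = 180
  roll 3: 120 + 60 = 180
  roll 4: 80 + 80 = 160
  roll 5: 70 + 30 = 100
This matches the lower bound, so 5 is optimal.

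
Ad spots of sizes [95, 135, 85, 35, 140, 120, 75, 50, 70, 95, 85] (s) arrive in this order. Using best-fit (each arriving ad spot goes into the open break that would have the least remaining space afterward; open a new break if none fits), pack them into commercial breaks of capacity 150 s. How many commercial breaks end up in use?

  95 → break 1 (new)  [load 95/150]
  135 → break 2 (new)  [load 135/150]
  85 → break 3 (new)  [load 85/150]
  35 → break 1  [load 130/150]
  140 → break 4 (new)  [load 140/150]
  120 → break 5 (new)  [load 120/150]
  75 → break 6 (new)  [load 75/150]
  50 → break 3  [load 135/150]
  70 → break 6  [load 145/150]
  95 → break 7 (new)  [load 95/150]
  85 → break 8 (new)  [load 85/150]
8 commercial breaks opened.

8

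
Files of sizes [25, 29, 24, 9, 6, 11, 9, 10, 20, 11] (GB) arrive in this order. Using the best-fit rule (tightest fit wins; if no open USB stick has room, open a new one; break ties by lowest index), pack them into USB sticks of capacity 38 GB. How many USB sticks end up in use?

5

  25 → USB stick 1 (new)  [load 25/38]
  29 → USB stick 2 (new)  [load 29/38]
  24 → USB stick 3 (new)  [load 24/38]
  9 → USB stick 2  [load 38/38]
  6 → USB stick 1  [load 31/38]
  11 → USB stick 3  [load 35/38]
  9 → USB stick 4 (new)  [load 9/38]
  10 → USB stick 4  [load 19/38]
  20 → USB stick 5 (new)  [load 20/38]
  11 → USB stick 5  [load 31/38]
5 USB sticks opened.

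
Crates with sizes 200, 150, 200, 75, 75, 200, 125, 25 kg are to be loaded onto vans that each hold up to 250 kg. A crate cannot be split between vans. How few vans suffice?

Total = 200 + 200 + 200 + 150 + 125 + 75 + 75 + 25 = 1050 kg.
Lower bound: ⌈1050/250⌉ = 5 vans.
A packing using 5 vans:
  van 1: 200 + 25 = 225
  van 2: 200 = 200
  van 3: 200 = 200
  van 4: 150 + 75 = 225
  van 5: 125 + 75 = 200
This matches the lower bound, so 5 is optimal.

5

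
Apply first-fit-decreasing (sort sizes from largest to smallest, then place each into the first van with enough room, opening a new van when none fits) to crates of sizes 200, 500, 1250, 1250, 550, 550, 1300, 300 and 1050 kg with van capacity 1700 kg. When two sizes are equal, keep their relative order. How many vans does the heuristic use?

5

Sorted descending: 1300, 1250, 1250, 1050, 550, 550, 500, 300, 200.
  1300 → van 1 (new)  [load 1300/1700]
  1250 → van 2 (new)  [load 1250/1700]
  1250 → van 3 (new)  [load 1250/1700]
  1050 → van 4 (new)  [load 1050/1700]
  550 → van 4  [load 1600/1700]
  550 → van 5 (new)  [load 550/1700]
  500 → van 5  [load 1050/1700]
  300 → van 1  [load 1600/1700]
  200 → van 2  [load 1450/1700]
5 vans opened.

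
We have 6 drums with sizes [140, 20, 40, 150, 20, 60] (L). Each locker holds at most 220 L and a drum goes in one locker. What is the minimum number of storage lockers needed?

Total = 150 + 140 + 60 + 40 + 20 + 20 = 430 L.
Lower bound: ⌈430/220⌉ = 2 storage lockers.
A packing using 2 storage lockers:
  locker 1: 150 + 60 = 210
  locker 2: 140 + 40 + 20 + 20 = 220
This matches the lower bound, so 2 is optimal.

2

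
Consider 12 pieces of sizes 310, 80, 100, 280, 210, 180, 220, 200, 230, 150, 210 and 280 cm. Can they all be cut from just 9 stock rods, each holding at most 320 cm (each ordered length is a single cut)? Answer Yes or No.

No

Total = 2450 cm; ⌈2450/320⌉ = 8.
9 pieces each exceed half the capacity and cannot share a stock rod, forcing at least 9 stock rods.
The bound of 9 does not rule out 9, but exhaustive search shows no assignment into 9 stock rods of capacity 320 cm exists — the minimum is 10.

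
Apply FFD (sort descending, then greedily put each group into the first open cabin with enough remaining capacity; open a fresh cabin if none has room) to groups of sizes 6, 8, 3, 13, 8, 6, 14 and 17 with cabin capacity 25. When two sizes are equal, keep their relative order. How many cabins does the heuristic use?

3

Sorted descending: 17, 14, 13, 8, 8, 6, 6, 3.
  17 → cabin 1 (new)  [load 17/25]
  14 → cabin 2 (new)  [load 14/25]
  13 → cabin 3 (new)  [load 13/25]
  8 → cabin 1  [load 25/25]
  8 → cabin 2  [load 22/25]
  6 → cabin 3  [load 19/25]
  6 → cabin 3  [load 25/25]
  3 → cabin 2  [load 25/25]
3 cabins opened.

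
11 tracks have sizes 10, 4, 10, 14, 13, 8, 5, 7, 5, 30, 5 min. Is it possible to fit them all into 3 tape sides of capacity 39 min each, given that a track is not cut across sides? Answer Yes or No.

Yes

A valid assignment using 3 tape sides:
  side 1: 30 + 8 = 38
  side 2: 14 + 13 + 10 = 37
  side 3: 10 + 7 + 5 + 5 + 5 + 4 = 36
Every load is within 39 min, so 3 tape sides suffice.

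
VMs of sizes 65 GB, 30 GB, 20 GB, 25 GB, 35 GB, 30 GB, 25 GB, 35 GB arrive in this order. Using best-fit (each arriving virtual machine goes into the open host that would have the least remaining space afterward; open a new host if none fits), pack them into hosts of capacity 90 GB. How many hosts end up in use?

  65 → host 1 (new)  [load 65/90]
  30 → host 2 (new)  [load 30/90]
  20 → host 1  [load 85/90]
  25 → host 2  [load 55/90]
  35 → host 2  [load 90/90]
  30 → host 3 (new)  [load 30/90]
  25 → host 3  [load 55/90]
  35 → host 3  [load 90/90]
3 hosts opened.

3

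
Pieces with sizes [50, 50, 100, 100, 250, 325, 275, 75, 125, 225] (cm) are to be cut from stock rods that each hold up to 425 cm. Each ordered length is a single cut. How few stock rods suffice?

Total = 325 + 275 + 250 + 225 + 125 + 100 + 100 + 75 + 50 + 50 = 1575 cm.
Lower bound: ⌈1575/425⌉ = 4 stock rods.
A packing using 4 stock rods:
  stock rod 1: 325 + 100 = 425
  stock rod 2: 275 + 125 = 400
  stock rod 3: 250 + 100 + 75 = 425
  stock rod 4: 225 + 50 + 50 = 325
This matches the lower bound, so 4 is optimal.

4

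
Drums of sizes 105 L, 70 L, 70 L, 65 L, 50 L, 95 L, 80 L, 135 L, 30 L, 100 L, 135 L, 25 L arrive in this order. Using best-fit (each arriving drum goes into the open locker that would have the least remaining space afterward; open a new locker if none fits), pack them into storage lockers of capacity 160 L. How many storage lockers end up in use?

7

  105 → locker 1 (new)  [load 105/160]
  70 → locker 2 (new)  [load 70/160]
  70 → locker 2  [load 140/160]
  65 → locker 3 (new)  [load 65/160]
  50 → locker 1  [load 155/160]
  95 → locker 3  [load 160/160]
  80 → locker 4 (new)  [load 80/160]
  135 → locker 5 (new)  [load 135/160]
  30 → locker 4  [load 110/160]
  100 → locker 6 (new)  [load 100/160]
  135 → locker 7 (new)  [load 135/160]
  25 → locker 5  [load 160/160]
7 storage lockers opened.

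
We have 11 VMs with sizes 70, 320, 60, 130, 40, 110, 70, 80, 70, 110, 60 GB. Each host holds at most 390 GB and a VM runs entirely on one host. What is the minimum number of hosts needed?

3

Total = 320 + 130 + 110 + 110 + 80 + 70 + 70 + 70 + 60 + 60 + 40 = 1120 GB.
Lower bound: ⌈1120/390⌉ = 3 hosts.
A packing using 3 hosts:
  host 1: 320 + 70 = 390
  host 2: 130 + 110 + 110 + 40 = 390
  host 3: 80 + 70 + 70 + 60 + 60 = 340
This matches the lower bound, so 3 is optimal.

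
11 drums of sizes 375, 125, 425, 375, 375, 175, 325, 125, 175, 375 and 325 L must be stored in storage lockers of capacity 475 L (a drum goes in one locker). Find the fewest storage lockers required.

Total = 425 + 375 + 375 + 375 + 375 + 325 + 325 + 175 + 175 + 125 + 125 = 3175 L.
Lower bound: ⌈3175/475⌉ = 7 storage lockers.
A packing using 8 storage lockers:
  locker 1: 425 = 425
  locker 2: 375 = 375
  locker 3: 375 = 375
  locker 4: 375 = 375
  locker 5: 375 = 375
  locker 6: 325 + 125 = 450
  locker 7: 325 + 125 = 450
  locker 8: 175 + 175 = 350
No arrangement into 7 storage lockers stays within capacity, so 8 is optimal.

8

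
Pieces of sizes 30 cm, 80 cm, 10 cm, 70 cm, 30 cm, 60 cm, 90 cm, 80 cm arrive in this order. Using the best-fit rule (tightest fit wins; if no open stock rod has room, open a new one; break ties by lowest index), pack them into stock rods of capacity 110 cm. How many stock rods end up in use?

  30 → stock rod 1 (new)  [load 30/110]
  80 → stock rod 1  [load 110/110]
  10 → stock rod 2 (new)  [load 10/110]
  70 → stock rod 2  [load 80/110]
  30 → stock rod 2  [load 110/110]
  60 → stock rod 3 (new)  [load 60/110]
  90 → stock rod 4 (new)  [load 90/110]
  80 → stock rod 5 (new)  [load 80/110]
5 stock rods opened.

5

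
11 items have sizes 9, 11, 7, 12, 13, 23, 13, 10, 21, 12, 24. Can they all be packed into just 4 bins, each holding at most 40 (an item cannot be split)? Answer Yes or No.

No

Total = 155; ⌈155/40⌉ = 4.
The bound of 4 does not rule out 4, but exhaustive search shows no assignment into 4 bins of capacity 40 exists — the minimum is 5.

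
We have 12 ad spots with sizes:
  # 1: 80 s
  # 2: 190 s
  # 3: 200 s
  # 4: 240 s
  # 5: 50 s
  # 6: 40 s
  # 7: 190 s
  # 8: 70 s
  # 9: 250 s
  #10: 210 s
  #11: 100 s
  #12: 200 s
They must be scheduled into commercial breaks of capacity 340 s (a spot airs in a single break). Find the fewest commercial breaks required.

7

Total = 250 + 240 + 210 + 200 + 200 + 190 + 190 + 100 + 80 + 70 + 50 + 40 = 1820 s.
Lower bound: ⌈1820/340⌉ = 6 commercial breaks.
Also, 7 ad spots each exceed 170 s, and no two of those can share a break, so at least 7 commercial breaks are needed.
A packing using 7 commercial breaks:
  break 1: 250 + 80 = 330
  break 2: 240 + 100 = 340
  break 3: 210 + 70 + 50 = 330
  break 4: 200 + 40 = 240
  break 5: 200 = 200
  break 6: 190 = 190
  break 7: 190 = 190
This matches the lower bound, so 7 is optimal.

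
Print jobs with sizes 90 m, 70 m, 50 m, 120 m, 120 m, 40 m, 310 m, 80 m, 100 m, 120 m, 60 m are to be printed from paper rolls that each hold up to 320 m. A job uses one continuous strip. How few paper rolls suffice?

4

Total = 310 + 120 + 120 + 120 + 100 + 90 + 80 + 70 + 60 + 50 + 40 = 1160 m.
Lower bound: ⌈1160/320⌉ = 4 paper rolls.
A packing using 4 paper rolls:
  roll 1: 310 = 310
  roll 2: 120 + 120 + 80 = 320
  roll 3: 120 + 100 + 90 = 310
  roll 4: 70 + 60 + 50 + 40 = 220
This matches the lower bound, so 4 is optimal.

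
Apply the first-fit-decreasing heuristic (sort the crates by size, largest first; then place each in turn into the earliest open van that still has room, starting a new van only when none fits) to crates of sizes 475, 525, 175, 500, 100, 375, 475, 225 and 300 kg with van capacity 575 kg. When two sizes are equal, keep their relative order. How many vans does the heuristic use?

Sorted descending: 525, 500, 475, 475, 375, 300, 225, 175, 100.
  525 → van 1 (new)  [load 525/575]
  500 → van 2 (new)  [load 500/575]
  475 → van 3 (new)  [load 475/575]
  475 → van 4 (new)  [load 475/575]
  375 → van 5 (new)  [load 375/575]
  300 → van 6 (new)  [load 300/575]
  225 → van 6  [load 525/575]
  175 → van 5  [load 550/575]
  100 → van 3  [load 575/575]
6 vans opened.

6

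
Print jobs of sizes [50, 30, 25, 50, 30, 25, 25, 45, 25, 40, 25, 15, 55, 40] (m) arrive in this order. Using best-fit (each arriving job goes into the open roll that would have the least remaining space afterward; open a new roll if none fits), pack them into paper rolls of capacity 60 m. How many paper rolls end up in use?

  50 → roll 1 (new)  [load 50/60]
  30 → roll 2 (new)  [load 30/60]
  25 → roll 2  [load 55/60]
  50 → roll 3 (new)  [load 50/60]
  30 → roll 4 (new)  [load 30/60]
  25 → roll 4  [load 55/60]
  25 → roll 5 (new)  [load 25/60]
  45 → roll 6 (new)  [load 45/60]
  25 → roll 5  [load 50/60]
  40 → roll 7 (new)  [load 40/60]
  25 → roll 8 (new)  [load 25/60]
  15 → roll 6  [load 60/60]
  55 → roll 9 (new)  [load 55/60]
  40 → roll 10 (new)  [load 40/60]
10 paper rolls opened.

10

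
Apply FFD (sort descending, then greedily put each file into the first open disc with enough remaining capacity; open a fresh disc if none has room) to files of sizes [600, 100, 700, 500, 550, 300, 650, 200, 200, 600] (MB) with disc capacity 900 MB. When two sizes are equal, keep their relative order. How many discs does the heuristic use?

Sorted descending: 700, 650, 600, 600, 550, 500, 300, 200, 200, 100.
  700 → disc 1 (new)  [load 700/900]
  650 → disc 2 (new)  [load 650/900]
  600 → disc 3 (new)  [load 600/900]
  600 → disc 4 (new)  [load 600/900]
  550 → disc 5 (new)  [load 550/900]
  500 → disc 6 (new)  [load 500/900]
  300 → disc 3  [load 900/900]
  200 → disc 1  [load 900/900]
  200 → disc 2  [load 850/900]
  100 → disc 4  [load 700/900]
6 discs opened.

6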